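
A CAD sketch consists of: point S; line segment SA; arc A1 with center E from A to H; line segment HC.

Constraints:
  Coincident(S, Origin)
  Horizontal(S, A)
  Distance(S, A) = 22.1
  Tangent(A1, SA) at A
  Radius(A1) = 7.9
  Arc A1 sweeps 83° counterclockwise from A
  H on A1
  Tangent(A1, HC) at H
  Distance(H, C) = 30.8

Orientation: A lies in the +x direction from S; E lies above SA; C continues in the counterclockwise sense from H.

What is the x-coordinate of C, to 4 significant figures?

33.69

S is at the origin; SA is horizontal with |SA| = 22.1 and A on the +x side, so A = (22.10, 0.000). Tangency of A1 to SA means the radius EA is perpendicular to SA, so E = A + (0, 7.9) = (22.10, 7.900). On A1, A sits at bearing -90° from E; an 83° counterclockwise sweep puts H at bearing -7°, so H = E + 7.9·(cos -7°, sin -7°) = (29.94, 6.937). Since A1 is tangent to HC there, EH ⟂ HC, so HC runs along (−sin -7°, cos -7°); with |HC| = 30.8, C = (33.69, 37.51). So C.x = 33.69.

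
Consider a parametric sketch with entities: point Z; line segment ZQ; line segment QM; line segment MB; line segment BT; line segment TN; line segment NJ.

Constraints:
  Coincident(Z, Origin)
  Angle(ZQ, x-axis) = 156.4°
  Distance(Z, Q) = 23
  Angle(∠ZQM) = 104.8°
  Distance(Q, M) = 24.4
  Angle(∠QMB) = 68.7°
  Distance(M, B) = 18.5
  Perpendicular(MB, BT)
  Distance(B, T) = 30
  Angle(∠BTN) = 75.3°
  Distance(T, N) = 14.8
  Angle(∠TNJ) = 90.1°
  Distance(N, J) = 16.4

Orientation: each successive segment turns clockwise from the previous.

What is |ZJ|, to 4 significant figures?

25.35

Z is at the origin; ZQ runs at 156.4° with length 23.0, so Q = (-21.08, 9.208). ∠ZQM = 104.8° gives QM at 81.20° from the x-axis; with |QM| = 24.4, M = (-17.34, 33.32). ∠QMB = 68.7° gives MB at -30.10° from the x-axis; with |MB| = 18.5, B = (-1.338, 24.04). MB is perpendicular to BT, so BT runs at -120.1°; with |BT| = 30.0, T = (-16.38, -1.912). ∠BTN = 75.3° gives TN at 135.2° from the x-axis; with |TN| = 14.8, N = (-26.89, 8.517). ∠TNJ = 90.1° gives NJ at 45.30° from the x-axis; with |NJ| = 16.4, J = (-15.35, 20.17). Then |ZJ| = |J − Z| = 25.35.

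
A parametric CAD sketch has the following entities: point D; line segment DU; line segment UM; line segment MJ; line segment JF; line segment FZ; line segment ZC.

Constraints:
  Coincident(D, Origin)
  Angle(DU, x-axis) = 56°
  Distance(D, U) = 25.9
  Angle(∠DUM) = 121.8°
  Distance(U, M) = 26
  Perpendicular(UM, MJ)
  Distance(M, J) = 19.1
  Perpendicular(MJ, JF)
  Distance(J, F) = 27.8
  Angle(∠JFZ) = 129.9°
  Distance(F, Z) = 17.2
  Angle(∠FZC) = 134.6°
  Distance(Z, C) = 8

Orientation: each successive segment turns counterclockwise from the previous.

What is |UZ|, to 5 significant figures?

14.126

D is at the origin; DU runs at 56.0° with length 25.9, so U = (14.483, 21.472). ∠DUM = 121.8° gives UM at 114.20° from the x-axis; with |UM| = 26.0, M = (3.8251, 45.187). UM is perpendicular to MJ, so MJ runs at -155.80°; with |MJ| = 19.1, J = (-13.596, 37.358). The perpendicularity gives JF at right angles to MJ, so JF runs at -65.800°; with |JF| = 27.8, F = (-2.2005, 12.001). ∠JFZ = 129.9° gives FZ at -15.700° from the x-axis; with |FZ| = 17.2, Z = (14.358, 7.3464). Then |UZ| = |Z − U| = 14.126.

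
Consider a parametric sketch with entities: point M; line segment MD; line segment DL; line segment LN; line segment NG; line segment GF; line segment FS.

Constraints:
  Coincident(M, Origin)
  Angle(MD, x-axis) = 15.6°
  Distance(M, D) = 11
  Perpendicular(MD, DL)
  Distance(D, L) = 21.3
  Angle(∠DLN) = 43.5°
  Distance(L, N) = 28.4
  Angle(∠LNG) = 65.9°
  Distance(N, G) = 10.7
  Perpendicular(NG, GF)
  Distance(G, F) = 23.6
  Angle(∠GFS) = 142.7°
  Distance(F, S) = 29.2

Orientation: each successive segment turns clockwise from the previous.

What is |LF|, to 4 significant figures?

2.491

M is at the origin; MD runs at 15.6° with length 11.0, so D = (10.59, 2.958). MD is perpendicular to DL, so DL runs at -74.40°; with |DL| = 21.3, L = (16.32, -17.56). ∠DLN = 43.5° gives LN at 149.1° from the x-axis; with |LN| = 28.4, N = (-8.046, -2.973). ∠LNG = 65.9° gives NG at 35.00° from the x-axis; with |NG| = 10.7, G = (0.7187, 3.165). The perpendicularity gives GF at right angles to NG, so GF runs at -55.00°; with |GF| = 23.6, F = (14.26, -16.17). Then |LF| = |F − L| = 2.491.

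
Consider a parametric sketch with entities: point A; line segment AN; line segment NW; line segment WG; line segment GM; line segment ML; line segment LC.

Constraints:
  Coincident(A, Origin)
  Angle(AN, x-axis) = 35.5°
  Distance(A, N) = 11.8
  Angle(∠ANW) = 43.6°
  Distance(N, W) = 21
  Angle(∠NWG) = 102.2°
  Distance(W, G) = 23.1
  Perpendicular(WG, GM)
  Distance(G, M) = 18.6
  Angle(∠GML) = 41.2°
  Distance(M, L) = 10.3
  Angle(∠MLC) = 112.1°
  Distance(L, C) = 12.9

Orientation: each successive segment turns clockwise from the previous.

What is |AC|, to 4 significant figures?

22.23

A is at the origin; AN runs at 35.5° with length 11.8, so N = (9.607, 6.852). ∠ANW = 43.6° gives NW at -100.9° from the x-axis; with |NW| = 21.0, W = (5.636, -13.77). ∠NWG = 102.2° gives WG at -178.7° from the x-axis; with |WG| = 23.1, G = (-17.46, -14.29). WG is perpendicular to GM, so GM runs at 91.30°; with |GM| = 18.6, M = (-17.88, 4.302). ∠GML = 41.2° gives ML at -47.50° from the x-axis; with |ML| = 10.3, L = (-10.92, -3.292). ∠MLC = 112.1° gives LC at -115.4° from the x-axis; with |LC| = 12.9, C = (-16.46, -14.94). Then |AC| = |C − A| = 22.23.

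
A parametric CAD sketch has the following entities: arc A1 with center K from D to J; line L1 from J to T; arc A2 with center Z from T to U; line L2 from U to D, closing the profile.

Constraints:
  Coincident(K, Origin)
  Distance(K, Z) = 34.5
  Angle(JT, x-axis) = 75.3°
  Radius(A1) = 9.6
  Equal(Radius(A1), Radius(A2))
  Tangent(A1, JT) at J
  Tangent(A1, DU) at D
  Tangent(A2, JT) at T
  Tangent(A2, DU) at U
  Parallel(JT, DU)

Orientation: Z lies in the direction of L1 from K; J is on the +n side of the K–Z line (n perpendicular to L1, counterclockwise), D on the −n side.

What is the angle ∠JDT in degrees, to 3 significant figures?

60.9°

The slot axis is L1's direction at 75.3°, so u = (cos 75.3°, sin 75.3°) = (0.254, 0.967) and n = (−sin 75.3°, cos 75.3°) = (-0.967, 0.254). K is at the origin and Z lies 34.5 along u from K, so Z = 34.5·u = (8.75, 33.4). Tangency of A1 to both parallel lines with radius 9.6 puts J and D at K ± 9.6·n: J = (-9.29, 2.44), D = (9.29, -2.44). Equal radii place T and U the same way about Z: T = Z + 9.6·n = (-0.531, 35.8), U = Z − 9.6·n = (18.0, 30.9). Then cos ∠JDT = DJ·DT / (|DJ||DT|), giving 60.9°.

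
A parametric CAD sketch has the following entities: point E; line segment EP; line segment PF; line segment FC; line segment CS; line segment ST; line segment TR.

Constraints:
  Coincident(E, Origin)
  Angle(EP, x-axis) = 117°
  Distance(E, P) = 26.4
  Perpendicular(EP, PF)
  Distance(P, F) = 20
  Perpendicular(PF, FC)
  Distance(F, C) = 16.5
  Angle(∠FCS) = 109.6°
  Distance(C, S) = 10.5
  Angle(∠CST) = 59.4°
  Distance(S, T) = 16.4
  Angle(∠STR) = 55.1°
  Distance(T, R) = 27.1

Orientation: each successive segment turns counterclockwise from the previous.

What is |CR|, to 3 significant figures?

13.9

E is at the origin; EP runs at 117.0° with length 26.4, so P = (-12.0, 23.5). The perpendicularity gives PF at right angles to EP, so PF runs at -153°; with |PF| = 20.0, F = (-29.8, 14.4). PF is perpendicular to FC, so FC runs at -63.0°; with |FC| = 16.5, C = (-22.3, -0.259). ∠FCS = 109.6° gives CS at 7.40° from the x-axis; with |CS| = 10.5, S = (-11.9, 1.09). ∠CST = 59.4° gives ST at 128° from the x-axis; with |ST| = 16.4, T = (-22.0, 14.0). ∠STR = 55.1° gives TR at -107° from the x-axis; with |TR| = 27.1, R = (-30.0, -11.9). Then |CR| = |R − C| = 13.9.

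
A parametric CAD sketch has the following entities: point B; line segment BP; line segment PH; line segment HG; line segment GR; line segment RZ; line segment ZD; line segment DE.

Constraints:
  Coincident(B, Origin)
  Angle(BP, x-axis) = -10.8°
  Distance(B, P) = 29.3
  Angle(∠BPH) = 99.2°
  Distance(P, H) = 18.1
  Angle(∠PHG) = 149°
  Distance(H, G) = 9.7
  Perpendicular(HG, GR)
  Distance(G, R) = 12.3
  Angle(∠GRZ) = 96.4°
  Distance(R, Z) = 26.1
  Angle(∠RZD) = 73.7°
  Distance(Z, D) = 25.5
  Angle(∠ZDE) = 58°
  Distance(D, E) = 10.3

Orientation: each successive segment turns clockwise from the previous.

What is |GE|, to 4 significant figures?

14.21

B is at the origin; BP runs at -10.8° with length 29.3, so P = (28.78, -5.490). ∠BPH = 99.2° gives PH at -91.60° from the x-axis; with |PH| = 18.1, H = (28.28, -23.58). ∠PHG = 149.0° gives HG at -122.6° from the x-axis; with |HG| = 9.7, G = (23.05, -31.76). HG is perpendicular to GR, so GR runs at 147.4°; with |GR| = 12.3, R = (12.69, -25.13). ∠GRZ = 96.4° gives RZ at 63.80° from the x-axis; with |RZ| = 26.1, Z = (24.21, -1.710). ∠RZD = 73.7° gives ZD at -42.50° from the x-axis; with |ZD| = 25.5, D = (43.01, -18.94). ∠ZDE = 58.0° gives DE at -164.5° from the x-axis; with |DE| = 10.3, E = (33.09, -21.69). Then |GE| = |E − G| = 14.21.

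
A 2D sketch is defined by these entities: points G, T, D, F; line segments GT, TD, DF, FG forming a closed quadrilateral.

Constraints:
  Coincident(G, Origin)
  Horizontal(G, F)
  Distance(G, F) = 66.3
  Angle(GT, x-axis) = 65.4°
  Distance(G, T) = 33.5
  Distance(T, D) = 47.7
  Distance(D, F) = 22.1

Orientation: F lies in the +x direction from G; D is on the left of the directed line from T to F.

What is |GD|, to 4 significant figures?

64.43

Checks: |GF| = 66.30 ✓; |GT| = 33.50 ✓; |TD| = 47.70 ✓; |DF| = 22.10 ✓.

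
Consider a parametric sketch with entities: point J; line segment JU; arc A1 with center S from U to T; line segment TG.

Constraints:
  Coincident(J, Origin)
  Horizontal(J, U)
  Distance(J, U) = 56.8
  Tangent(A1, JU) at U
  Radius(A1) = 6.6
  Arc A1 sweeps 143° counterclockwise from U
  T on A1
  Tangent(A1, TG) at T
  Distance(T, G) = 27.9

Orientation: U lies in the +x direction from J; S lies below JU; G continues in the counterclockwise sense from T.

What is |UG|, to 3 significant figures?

34.0

J is at the origin; J and U share the same y with |JU| = 56.8 and U on the +x side, so U = (56.8, 0.00). Since A1 is tangent to JU there, SU ⟂ JU, so S = U + (0, -6.6) = (56.8, -6.60). On A1, U sits at bearing 90° from S; a 143° counterclockwise sweep puts T at bearing 233°, so T = S + 6.6·(cos 233°, sin 233°) = (52.8, -11.9). Since A1 is tangent to TG there, ST ⟂ TG, so TG runs along (−sin 233°, cos 233°); with |TG| = 27.9, G = (75.1, -28.7). Then |UG| = |G − U| = 34.0.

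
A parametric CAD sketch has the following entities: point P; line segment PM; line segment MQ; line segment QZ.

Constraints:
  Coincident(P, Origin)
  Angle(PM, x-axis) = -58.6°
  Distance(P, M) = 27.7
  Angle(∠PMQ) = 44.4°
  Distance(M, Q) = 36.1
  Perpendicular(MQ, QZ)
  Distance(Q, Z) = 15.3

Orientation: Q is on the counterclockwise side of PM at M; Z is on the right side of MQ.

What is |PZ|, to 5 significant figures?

38.324

∠PMQ = 44.4°, so MQ runs at -58.6° + (180° − 44.4°) = 77.000° from the x-axis; with |MQ| = 36.1, Q = M + 36.1·(cos 77.000°, sin 77.000°) = (22.553, 11.531). MQ ⟂ QZ; with |QZ| = 15.3 on the right of MQ, Z = Q + 15.3·(0.97437, -0.22495) = (37.461, 8.0897). Then |PZ| = |Z − P| = 38.324.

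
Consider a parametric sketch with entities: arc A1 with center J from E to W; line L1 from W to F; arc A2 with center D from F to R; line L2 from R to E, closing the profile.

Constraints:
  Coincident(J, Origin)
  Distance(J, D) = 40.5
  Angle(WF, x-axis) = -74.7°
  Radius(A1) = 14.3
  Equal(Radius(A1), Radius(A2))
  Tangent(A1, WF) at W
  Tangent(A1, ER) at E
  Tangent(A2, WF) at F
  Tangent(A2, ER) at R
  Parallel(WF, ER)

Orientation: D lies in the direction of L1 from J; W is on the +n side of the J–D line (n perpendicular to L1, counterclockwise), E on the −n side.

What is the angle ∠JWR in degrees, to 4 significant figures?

54.77°

The slot axis is L1's direction at -74.7°, so u = (cos -74.7°, sin -74.7°) = (0.2639, -0.9646) and n = (−sin -74.7°, cos -74.7°) = (0.9646, 0.2639). J is at the origin and D lies 40.5 along u from J, so D = 40.5·u = (10.69, -39.06). Tangency of A1 to both parallel lines with radius 14.3 puts W and E at J ± 14.3·n: W = (13.79, 3.773), E = (-13.79, -3.773). Equal radii place F and R the same way about D: F = D + 14.3·n = (24.48, -35.29), R = D − 14.3·n = (-3.106, -42.84). Then cos ∠JWR = WJ·WR / (|WJ||WR|), giving 54.77°.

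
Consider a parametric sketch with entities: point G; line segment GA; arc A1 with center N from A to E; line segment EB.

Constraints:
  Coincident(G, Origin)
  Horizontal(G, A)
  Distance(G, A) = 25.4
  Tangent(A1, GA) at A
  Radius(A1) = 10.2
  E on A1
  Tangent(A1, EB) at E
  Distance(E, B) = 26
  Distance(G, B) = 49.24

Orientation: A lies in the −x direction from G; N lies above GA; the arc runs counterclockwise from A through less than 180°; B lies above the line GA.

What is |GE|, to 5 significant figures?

23.480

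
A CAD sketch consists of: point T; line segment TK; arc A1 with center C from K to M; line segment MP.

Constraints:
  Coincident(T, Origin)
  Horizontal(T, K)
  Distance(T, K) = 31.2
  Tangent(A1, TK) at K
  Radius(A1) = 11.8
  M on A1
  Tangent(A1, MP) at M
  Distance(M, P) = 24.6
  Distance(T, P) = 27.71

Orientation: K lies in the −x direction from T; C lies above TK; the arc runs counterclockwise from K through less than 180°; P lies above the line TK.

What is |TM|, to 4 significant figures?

21.90

Checks: |CM| = 11.80 ✓; ∠(CM, MP) = 90.00° ✓; |MP| = 24.60 ✓; |TP| = 27.71 ✓.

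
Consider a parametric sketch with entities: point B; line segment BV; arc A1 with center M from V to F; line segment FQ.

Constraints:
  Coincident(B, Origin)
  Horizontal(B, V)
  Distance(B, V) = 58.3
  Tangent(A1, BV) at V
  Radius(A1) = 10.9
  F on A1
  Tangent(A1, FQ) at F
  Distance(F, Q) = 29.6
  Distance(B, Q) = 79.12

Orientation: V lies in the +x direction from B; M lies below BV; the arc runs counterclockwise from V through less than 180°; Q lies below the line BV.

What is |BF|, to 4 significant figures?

52.65

Checks: |MF| = 10.90 ✓; ∠(MF, FQ) = 90.00° ✓; |FQ| = 29.60 ✓; |BQ| = 79.12 ✓.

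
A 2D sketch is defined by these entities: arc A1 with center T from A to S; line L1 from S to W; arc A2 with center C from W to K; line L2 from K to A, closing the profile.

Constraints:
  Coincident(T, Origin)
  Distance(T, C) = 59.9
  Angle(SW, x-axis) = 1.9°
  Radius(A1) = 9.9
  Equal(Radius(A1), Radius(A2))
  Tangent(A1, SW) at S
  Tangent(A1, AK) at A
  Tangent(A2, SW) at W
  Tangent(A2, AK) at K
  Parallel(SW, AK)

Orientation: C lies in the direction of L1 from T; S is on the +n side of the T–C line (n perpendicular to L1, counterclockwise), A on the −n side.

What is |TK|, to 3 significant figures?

60.7

Tangency of A1 to both parallel lines with radius 9.9 puts S and A at T ± 9.9·n: S = (-0.328, 9.89), A = (0.328, -9.89). Equal radii place W and K the same way about C: W = C + 9.9·n = (59.5, 11.9), K = C − 9.9·n = (60.2, -7.91). Then |TK| = |K − T| = 60.7.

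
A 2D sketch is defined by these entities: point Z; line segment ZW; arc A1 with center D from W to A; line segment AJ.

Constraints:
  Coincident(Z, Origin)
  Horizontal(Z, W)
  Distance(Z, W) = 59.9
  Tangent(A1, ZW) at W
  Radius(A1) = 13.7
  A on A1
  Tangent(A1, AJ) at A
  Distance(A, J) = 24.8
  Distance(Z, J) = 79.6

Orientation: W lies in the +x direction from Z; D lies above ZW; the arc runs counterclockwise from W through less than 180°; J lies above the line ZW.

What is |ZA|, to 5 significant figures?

75.143

Checks: ∠(DW, WZ) = 90.00° ✓; |DW| = 13.70 ✓; |DA| = 13.70 ✓; ∠(DA, AJ) = 90.00° ✓; |AJ| = 24.80 ✓; |ZJ| = 79.60 ✓.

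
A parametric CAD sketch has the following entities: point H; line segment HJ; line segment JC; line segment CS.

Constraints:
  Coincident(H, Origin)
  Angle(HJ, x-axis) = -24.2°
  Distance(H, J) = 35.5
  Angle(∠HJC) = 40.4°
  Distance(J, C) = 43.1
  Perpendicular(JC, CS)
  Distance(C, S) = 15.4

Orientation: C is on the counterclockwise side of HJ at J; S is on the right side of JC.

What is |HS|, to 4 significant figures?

41.63

H is at the origin; HJ runs at -24.2° with length 35.5, so J = 35.5·(cos -24.2°, sin -24.2°) = (32.38, -14.55). ∠HJC = 40.4°, so JC runs at -24.2° + (180° − 40.4°) = 115.4° from the x-axis; with |JC| = 43.1, C = J + 43.1·(cos 115.4°, sin 115.4°) = (13.89, 24.38). JC is perpendicular to CS; with |CS| = 15.4 on the right of JC, S = C + 15.4·(0.9033, 0.4289) = (27.80, 30.99). Then |HS| = |S − H| = 41.63.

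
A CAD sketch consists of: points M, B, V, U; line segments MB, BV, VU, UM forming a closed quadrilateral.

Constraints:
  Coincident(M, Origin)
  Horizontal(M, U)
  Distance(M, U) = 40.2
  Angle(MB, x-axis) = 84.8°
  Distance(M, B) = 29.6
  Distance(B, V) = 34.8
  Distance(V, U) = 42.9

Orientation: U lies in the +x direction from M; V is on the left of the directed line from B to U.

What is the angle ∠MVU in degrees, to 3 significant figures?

46.4°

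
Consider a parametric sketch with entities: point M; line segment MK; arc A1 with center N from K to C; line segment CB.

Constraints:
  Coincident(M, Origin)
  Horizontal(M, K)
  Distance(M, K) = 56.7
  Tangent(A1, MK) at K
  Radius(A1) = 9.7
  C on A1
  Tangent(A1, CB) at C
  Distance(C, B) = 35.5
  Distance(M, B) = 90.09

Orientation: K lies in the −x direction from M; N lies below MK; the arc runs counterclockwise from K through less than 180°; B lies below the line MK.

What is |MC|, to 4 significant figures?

65.31

Checks: M = (0.00, 0.00) ✓; |NC| = 9.700 ✓; ∠(NC, CB) = 90.00° ✓; |CB| = 35.50 ✓; |MB| = 90.09 ✓.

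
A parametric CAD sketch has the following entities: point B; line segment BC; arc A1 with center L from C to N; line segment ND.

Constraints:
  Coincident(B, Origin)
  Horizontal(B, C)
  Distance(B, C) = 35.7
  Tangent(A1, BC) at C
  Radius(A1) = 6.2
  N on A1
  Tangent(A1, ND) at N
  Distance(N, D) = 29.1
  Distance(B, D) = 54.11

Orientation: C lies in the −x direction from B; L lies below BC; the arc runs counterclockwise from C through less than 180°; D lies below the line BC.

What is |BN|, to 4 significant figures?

42.39

Checks: |BC| = 35.70 ✓; |LN| = 6.200 ✓; ∠(LN, ND) = 90.00° ✓; |ND| = 29.10 ✓; |BD| = 54.11 ✓.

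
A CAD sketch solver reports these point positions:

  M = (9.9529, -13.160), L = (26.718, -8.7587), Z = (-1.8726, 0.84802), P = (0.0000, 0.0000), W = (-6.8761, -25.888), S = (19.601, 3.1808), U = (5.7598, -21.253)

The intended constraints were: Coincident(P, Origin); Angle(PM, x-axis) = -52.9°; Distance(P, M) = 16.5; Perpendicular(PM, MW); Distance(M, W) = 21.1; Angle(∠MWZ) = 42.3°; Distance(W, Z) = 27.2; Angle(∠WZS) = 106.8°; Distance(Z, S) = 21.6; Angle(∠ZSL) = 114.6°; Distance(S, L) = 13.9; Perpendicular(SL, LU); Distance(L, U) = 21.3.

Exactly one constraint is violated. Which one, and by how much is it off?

Distance(L, U) = 21.3 — off by 3.10.

P = (0.00, 0.00) ✓; PM at -52.90° ✓; |PM| = 16.50 ✓; ∠(PM, MW) = 90.00° ✓; |MW| = 21.10 ✓; ∠MWZ = 42.30° ✓; |WZ| = 27.20 ✓; ∠WZS = 106.8° ✓; |ZS| = 21.60 ✓; ∠ZSL = 114.6° ✓; |SL| = 13.90 ✓; ∠(SL, LU) = 90.00° ✓; |LU| = 24.40 ✗.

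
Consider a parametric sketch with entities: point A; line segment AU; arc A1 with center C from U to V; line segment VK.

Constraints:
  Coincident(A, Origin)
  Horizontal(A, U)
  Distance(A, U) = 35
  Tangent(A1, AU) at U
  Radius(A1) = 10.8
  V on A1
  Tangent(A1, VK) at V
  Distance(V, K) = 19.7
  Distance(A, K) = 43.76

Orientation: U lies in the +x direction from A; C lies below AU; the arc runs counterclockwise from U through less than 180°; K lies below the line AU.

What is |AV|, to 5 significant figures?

27.946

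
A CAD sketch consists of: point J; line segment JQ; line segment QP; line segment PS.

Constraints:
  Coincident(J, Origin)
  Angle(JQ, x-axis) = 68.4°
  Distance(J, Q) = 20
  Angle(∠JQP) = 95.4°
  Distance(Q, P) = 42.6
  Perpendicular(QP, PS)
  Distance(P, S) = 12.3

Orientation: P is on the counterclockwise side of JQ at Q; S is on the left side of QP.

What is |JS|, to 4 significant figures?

45.13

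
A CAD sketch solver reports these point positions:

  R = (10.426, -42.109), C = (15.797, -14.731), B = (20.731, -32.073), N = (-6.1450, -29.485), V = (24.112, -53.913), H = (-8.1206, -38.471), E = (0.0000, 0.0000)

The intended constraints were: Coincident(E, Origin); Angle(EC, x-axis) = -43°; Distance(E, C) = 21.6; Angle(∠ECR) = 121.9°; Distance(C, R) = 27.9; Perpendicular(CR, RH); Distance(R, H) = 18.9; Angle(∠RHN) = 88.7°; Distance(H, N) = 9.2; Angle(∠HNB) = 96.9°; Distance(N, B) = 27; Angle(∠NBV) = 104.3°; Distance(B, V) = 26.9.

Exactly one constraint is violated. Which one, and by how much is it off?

Distance(B, V) = 26.9 — off by 4.80.

E = (0.00, 0.00) ✓; EC at -43.00° ✓; |EC| = 21.60 ✓; ∠ECR = 121.9° ✓; |CR| = 27.90 ✓; ∠(CR, RH) = 90.00° ✓; |RH| = 18.90 ✓; ∠RHN = 88.70° ✓; |HN| = 9.201 ✓; ∠HNB = 96.90° ✓; |NB| = 27.00 ✓; ∠NBV = 104.3° ✓; |BV| = 22.10 ✗.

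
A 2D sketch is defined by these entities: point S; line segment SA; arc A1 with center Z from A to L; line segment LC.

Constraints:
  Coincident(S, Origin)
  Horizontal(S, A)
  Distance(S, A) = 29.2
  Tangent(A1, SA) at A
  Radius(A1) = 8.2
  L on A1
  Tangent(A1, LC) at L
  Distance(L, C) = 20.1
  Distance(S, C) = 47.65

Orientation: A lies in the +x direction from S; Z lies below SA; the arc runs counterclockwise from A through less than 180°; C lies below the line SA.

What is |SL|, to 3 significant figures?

27.7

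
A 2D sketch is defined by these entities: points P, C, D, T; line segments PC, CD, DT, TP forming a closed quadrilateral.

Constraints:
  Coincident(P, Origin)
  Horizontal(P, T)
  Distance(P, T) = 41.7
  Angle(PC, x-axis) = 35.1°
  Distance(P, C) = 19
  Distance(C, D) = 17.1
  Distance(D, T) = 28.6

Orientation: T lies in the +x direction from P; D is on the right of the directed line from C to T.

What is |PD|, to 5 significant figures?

15.038

Checks: |PT| = 41.70 ✓; |PC| = 19.00 ✓; |CD| = 17.10 ✓; |DT| = 28.60 ✓.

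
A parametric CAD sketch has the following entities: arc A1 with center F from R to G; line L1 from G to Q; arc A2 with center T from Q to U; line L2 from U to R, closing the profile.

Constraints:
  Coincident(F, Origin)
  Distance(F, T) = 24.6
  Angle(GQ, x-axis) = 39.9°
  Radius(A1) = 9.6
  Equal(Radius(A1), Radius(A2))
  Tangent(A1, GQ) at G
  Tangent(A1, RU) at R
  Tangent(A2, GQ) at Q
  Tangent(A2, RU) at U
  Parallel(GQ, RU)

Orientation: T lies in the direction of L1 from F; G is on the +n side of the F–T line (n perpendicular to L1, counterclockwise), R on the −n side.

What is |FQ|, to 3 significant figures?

26.4

The slot axis is L1's direction at 39.9°, so u = (cos 39.9°, sin 39.9°) = (0.767, 0.641) and n = (−sin 39.9°, cos 39.9°) = (-0.641, 0.767). F is at the origin and T lies 24.6 along u from F, so T = 24.6·u = (18.9, 15.8). Tangency of A1 to both parallel lines with radius 9.6 puts G and R at F ± 9.6·n: G = (-6.16, 7.36), R = (6.16, -7.36). Equal radii place Q and U the same way about T: Q = T + 9.6·n = (12.7, 23.1), U = T − 9.6·n = (25.0, 8.41). Then |FQ| = |Q − F| = 26.4.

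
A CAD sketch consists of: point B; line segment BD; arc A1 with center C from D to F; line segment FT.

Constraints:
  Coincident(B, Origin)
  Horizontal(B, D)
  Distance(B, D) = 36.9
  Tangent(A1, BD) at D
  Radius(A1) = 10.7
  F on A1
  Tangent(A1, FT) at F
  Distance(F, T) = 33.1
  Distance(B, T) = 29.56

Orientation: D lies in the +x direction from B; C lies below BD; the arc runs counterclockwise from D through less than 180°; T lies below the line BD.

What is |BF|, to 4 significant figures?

29.05

Checks: ∠(CD, DB) = 90.00° ✓; |CF| = 10.70 ✓; ∠(CF, FT) = 90.00° ✓; |FT| = 33.10 ✓; |BT| = 29.56 ✓.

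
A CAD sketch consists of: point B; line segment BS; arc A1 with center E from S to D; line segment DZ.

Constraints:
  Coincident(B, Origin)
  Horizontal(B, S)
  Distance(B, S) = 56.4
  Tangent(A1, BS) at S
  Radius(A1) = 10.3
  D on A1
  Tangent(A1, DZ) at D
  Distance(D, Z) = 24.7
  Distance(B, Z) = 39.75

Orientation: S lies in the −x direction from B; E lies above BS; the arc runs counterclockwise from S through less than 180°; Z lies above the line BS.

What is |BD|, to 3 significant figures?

48.6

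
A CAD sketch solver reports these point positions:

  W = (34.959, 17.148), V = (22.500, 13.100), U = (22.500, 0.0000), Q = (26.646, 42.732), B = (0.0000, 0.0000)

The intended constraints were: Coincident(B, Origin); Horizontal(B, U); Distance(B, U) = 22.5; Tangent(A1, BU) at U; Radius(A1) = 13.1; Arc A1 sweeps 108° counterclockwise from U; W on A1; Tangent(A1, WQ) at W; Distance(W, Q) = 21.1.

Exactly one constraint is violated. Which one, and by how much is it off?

Distance(W, Q) = 21.1 — off by 5.80.

B = (0.00, 0.00) ✓; B.y = 0.00, U.y = 0.00 ✓; |BU| = 22.50 ✓; ∠(VU, UB) = 90.00° ✓; |VU| = 13.10 ✓; bearing(V→W) − bearing(V→U) = 108.0° ✓; |VW| = 13.10 ✓; ∠(VW, WQ) = 90.00° ✓; |WQ| = 26.90 ✗.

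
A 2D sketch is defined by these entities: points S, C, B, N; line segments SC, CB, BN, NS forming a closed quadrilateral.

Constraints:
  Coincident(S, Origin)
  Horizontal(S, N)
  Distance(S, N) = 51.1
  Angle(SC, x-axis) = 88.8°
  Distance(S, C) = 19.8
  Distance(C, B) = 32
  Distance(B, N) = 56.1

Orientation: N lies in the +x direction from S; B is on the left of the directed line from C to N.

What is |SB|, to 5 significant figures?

49.658

S is at the origin; S and N share the same y with |SN| = 51.1 and N in +x, so N = (51.1, 0). SC runs at 88.8° with |SC| = 19.8, so C = (0.41466, 19.796). B is determined by |CB| = 32.0 and |BN| = 56.1 together: it lies at the intersection of circle(C, 32.0) and circle(N, 56.1). With |CN| = 54.414, the foot of the radical line on CN is 7.6971 from C and the perpendicular offset is √(32.0² − 7.6971²) = 31.060. Taking the left-of-CN solution: B = (18.884, 45.928).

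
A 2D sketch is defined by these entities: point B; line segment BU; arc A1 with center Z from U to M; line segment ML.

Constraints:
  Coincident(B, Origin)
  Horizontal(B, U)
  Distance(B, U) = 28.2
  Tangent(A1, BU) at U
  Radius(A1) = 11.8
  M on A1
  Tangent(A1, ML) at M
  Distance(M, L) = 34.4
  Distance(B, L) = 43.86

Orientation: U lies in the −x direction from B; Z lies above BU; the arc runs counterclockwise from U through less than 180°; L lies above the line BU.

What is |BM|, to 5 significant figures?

19.077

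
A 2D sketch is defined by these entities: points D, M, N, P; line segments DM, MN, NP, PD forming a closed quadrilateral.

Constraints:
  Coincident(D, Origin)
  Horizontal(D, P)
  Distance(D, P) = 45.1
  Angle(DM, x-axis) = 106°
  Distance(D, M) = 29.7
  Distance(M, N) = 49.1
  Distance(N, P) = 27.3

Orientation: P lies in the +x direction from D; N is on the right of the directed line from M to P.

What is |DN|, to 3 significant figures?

23.3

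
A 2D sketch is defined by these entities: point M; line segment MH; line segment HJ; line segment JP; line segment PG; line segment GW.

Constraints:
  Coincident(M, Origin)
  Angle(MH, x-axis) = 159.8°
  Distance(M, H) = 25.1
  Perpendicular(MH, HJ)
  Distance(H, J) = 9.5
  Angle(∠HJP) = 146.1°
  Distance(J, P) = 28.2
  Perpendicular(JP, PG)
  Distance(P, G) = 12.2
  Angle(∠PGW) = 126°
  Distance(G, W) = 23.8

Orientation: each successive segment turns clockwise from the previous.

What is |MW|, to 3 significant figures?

2.83

M is at the origin; MH runs at 159.8° with length 25.1, so H = (-23.6, 8.67). The perpendicularity gives HJ at right angles to MH, so HJ runs at 69.8°; with |HJ| = 9.5, J = (-20.3, 17.6). ∠HJP = 146.1° gives JP at 35.9° from the x-axis; with |JP| = 28.2, P = (2.57, 34.1). JP is perpendicular to PG, so PG runs at -54.1°; with |PG| = 12.2, G = (9.72, 24.2). ∠PGW = 126.0° gives GW at -108° from the x-axis; with |GW| = 23.8, W = (2.33, 1.61). Then |MW| = |W − M| = 2.83.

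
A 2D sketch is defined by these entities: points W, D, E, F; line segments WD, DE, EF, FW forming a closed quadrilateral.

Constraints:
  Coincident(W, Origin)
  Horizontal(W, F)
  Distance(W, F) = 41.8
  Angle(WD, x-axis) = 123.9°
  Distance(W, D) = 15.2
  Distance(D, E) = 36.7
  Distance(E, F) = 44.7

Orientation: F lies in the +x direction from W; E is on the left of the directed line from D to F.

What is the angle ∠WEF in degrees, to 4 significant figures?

57.54°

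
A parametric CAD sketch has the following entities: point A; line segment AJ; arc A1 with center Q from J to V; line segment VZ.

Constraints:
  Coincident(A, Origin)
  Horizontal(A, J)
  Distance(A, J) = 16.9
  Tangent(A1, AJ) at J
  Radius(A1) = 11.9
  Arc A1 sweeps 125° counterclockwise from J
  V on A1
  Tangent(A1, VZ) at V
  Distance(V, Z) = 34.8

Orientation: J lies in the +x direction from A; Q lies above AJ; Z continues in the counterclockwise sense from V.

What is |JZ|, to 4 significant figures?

48.32

On A1, J sits at bearing -90° from Q; a 125° counterclockwise sweep puts V at bearing 35°, so V = Q + 11.9·(cos 35°, sin 35°) = (26.65, 18.73). Tangency of A1 to VZ means the radius QV is perpendicular to VZ, so VZ runs along (−sin 35°, cos 35°); with |VZ| = 34.8, Z = (6.687, 47.23). Then |JZ| = |Z − J| = 48.32.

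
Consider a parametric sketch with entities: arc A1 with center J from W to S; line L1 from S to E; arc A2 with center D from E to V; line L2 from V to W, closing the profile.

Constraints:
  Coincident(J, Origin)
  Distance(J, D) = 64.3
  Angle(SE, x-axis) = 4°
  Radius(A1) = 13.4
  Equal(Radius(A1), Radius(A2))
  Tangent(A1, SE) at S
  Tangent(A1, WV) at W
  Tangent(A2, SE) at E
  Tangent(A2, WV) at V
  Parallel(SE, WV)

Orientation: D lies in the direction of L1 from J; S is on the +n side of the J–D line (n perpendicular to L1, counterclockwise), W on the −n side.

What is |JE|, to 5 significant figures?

65.681

The slot axis is L1's direction at 4.0°, so u = (cos 4.0°, sin 4.0°) = (0.99756, 0.069756) and n = (−sin 4.0°, cos 4.0°) = (-0.069756, 0.99756). J is at the origin and D lies 64.3 along u from J, so D = 64.3·u = (64.143, 4.4853). Tangency of A1 to both parallel lines with radius 13.4 puts S and W at J ± 13.4·n: S = (-0.93474, 13.367), W = (0.93474, -13.367). Equal radii place E and V the same way about D: E = D + 13.4·n = (63.209, 17.853), V = D − 13.4·n = (65.078, -8.8820). Then |JE| = |E − J| = 65.681.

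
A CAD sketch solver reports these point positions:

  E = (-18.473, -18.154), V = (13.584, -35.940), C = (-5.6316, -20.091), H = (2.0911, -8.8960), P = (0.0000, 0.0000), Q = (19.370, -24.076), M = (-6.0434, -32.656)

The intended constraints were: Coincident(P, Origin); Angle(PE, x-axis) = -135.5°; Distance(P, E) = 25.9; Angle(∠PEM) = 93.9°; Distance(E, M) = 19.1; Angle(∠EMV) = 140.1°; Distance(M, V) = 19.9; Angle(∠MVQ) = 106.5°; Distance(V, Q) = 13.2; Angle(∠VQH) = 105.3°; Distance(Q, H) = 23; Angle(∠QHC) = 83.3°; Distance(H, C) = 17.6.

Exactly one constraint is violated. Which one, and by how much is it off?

Distance(H, C) = 17.6 — off by 4.00.

P = (0.00, 0.00) ✓; PE at -135.5° ✓; |PE| = 25.90 ✓; ∠PEM = 93.90° ✓; |EM| = 19.10 ✓; ∠EMV = 140.1° ✓; |MV| = 19.90 ✓; ∠MVQ = 106.5° ✓; |VQ| = 13.20 ✓; ∠VQH = 105.3° ✓; |QH| = 23.00 ✓; ∠QHC = 83.30° ✓; |HC| = 13.60 ✗.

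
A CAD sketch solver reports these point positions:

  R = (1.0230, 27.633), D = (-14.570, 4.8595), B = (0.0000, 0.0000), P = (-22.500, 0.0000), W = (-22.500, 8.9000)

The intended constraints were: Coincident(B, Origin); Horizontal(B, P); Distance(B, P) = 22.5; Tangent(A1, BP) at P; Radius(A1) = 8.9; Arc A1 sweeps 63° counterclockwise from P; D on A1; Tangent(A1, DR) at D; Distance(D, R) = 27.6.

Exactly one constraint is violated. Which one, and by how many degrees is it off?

Tangent(A1, DR) at D — off by 7.40°.

B = (0.00, 0.00) ✓; B.y = 0.00, P.y = 0.00 ✓; |BP| = 22.50 ✓; ∠(WP, PB) = 90.00° ✓; |WP| = 8.900 ✓; bearing(W→D) − bearing(W→P) = 63.00° ✓; |WD| = 8.900 ✓; ∠(WD, DR) = 97.40° ✗; |DR| = 27.60 ✓.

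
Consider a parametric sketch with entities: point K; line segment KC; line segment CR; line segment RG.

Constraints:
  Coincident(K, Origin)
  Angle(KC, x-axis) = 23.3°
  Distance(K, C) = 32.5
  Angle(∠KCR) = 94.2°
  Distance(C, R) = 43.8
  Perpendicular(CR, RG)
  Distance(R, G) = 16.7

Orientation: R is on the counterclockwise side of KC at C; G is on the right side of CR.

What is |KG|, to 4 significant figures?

67.41

K is at the origin; KC runs at 23.3° with length 32.5, so C = 32.5·(cos 23.3°, sin 23.3°) = (29.85, 12.86). ∠KCR = 94.2°, so CR runs at 23.3° + (180° − 94.2°) = 109.1° from the x-axis; with |CR| = 43.8, R = C + 43.8·(cos 109.1°, sin 109.1°) = (15.52, 54.24). CR ⟂ RG; with |RG| = 16.7 on the right of CR, G = R + 16.7·(0.9449, 0.3272) = (31.30, 59.71). Then |KG| = |G − K| = 67.41.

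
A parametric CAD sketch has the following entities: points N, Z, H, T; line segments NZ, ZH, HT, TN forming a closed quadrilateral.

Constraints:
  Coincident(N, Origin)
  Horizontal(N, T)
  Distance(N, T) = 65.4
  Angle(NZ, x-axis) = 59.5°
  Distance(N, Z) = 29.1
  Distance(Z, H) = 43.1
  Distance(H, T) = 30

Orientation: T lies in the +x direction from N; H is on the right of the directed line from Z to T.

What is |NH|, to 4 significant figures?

39.37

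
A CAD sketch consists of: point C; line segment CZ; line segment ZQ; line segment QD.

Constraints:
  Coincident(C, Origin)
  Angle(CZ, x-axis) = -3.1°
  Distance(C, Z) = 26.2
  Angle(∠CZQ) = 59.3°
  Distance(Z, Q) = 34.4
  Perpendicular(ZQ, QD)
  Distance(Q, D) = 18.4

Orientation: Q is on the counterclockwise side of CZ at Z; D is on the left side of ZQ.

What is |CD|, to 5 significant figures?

21.425

C is at the origin; CZ runs at -3.1° with length 26.2, so Z = 26.2·(cos -3.1°, sin -3.1°) = (26.162, -1.4169). ∠CZQ = 59.3°, so ZQ runs at -3.1° + (180° − 59.3°) = 117.60° from the x-axis; with |ZQ| = 34.4, Q = Z + 34.4·(cos 117.60°, sin 117.60°) = (10.224, 29.069). ZQ is perpendicular to QD; with |QD| = 18.4 on the left of ZQ, D = Q + 18.4·(-0.88620, -0.46330) = (-6.0819, 20.544). Then |CD| = |D − C| = 21.425.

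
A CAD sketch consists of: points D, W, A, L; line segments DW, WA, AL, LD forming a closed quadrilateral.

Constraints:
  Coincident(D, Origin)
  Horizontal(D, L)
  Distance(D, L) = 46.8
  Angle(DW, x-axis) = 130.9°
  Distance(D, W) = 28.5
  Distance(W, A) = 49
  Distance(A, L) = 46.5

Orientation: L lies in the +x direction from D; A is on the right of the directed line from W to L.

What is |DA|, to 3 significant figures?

21.8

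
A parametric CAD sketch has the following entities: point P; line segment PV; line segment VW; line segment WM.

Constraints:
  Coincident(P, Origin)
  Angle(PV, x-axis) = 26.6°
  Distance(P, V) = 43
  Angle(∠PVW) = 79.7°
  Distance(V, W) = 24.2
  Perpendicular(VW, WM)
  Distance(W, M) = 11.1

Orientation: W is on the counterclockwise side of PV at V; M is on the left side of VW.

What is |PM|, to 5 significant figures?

35.306

P is at the origin; PV runs at 26.6° with length 43.0, so V = 43.0·(cos 26.6°, sin 26.6°) = (38.449, 19.254). ∠PVW = 79.7°, so VW runs at 26.6° + (180° − 79.7°) = 126.90° from the x-axis; with |VW| = 24.2, W = V + 24.2·(cos 126.90°, sin 126.90°) = (23.918, 38.606). VW ⟂ WM; with |WM| = 11.1 on the left of VW, M = W + 11.1·(-0.79968, -0.60042) = (15.042, 31.941). Then |PM| = |M − P| = 35.306.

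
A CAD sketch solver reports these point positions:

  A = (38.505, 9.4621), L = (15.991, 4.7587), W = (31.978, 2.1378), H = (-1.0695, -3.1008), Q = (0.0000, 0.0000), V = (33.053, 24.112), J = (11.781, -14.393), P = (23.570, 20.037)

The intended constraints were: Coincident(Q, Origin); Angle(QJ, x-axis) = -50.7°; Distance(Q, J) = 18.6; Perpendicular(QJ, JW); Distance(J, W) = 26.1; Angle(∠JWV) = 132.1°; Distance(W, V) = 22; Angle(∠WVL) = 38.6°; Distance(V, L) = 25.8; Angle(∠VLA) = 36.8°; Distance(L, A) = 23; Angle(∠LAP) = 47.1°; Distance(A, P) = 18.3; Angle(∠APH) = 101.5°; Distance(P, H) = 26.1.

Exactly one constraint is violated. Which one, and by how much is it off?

Distance(P, H) = 26.1 — off by 7.70.

Q = (0.00, 0.00) ✓; QJ at -50.70° ✓; |QJ| = 18.60 ✓; ∠(QJ, JW) = 90.00° ✓; |JW| = 26.10 ✓; ∠JWV = 132.1° ✓; |WV| = 22.00 ✓; ∠WVL = 38.60° ✓; |VL| = 25.80 ✓; ∠VLA = 36.80° ✓; |LA| = 23.00 ✓; ∠LAP = 47.10° ✓; |AP| = 18.30 ✓; ∠APH = 101.5° ✓; |PH| = 33.80 ✗.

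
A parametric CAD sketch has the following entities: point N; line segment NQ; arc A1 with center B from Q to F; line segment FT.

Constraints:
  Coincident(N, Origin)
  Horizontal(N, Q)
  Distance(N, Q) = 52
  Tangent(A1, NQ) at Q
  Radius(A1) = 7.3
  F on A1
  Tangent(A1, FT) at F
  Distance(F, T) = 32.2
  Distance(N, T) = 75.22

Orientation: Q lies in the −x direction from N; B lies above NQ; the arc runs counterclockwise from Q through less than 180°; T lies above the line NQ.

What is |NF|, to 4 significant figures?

47.55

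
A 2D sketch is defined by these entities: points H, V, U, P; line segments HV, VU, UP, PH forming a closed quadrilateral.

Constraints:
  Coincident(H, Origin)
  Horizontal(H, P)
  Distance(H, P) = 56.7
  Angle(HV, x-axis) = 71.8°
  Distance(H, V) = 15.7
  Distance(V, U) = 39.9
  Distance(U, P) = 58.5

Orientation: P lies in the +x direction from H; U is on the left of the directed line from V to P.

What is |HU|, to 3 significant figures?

55.3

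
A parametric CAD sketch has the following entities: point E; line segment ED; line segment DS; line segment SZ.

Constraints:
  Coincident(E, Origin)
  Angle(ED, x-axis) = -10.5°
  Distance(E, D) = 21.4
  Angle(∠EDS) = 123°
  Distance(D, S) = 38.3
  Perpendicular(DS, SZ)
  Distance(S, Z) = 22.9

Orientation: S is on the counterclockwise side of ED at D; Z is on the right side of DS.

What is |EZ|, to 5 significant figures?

64.529

E is at the origin; ED runs at -10.5° with length 21.4, so D = 21.4·(cos -10.5°, sin -10.5°) = (21.042, -3.8998). ∠EDS = 123.0°, so DS runs at -10.5° + (180° − 123.0°) = 46.500° from the x-axis; with |DS| = 38.3, S = D + 38.3·(cos 46.500°, sin 46.500°) = (47.406, 23.882). DS is perpendicular to SZ; with |SZ| = 22.9 on the right of DS, Z = S + 22.9·(0.72537, -0.68835) = (64.017, 8.1187). Then |EZ| = |Z − E| = 64.529.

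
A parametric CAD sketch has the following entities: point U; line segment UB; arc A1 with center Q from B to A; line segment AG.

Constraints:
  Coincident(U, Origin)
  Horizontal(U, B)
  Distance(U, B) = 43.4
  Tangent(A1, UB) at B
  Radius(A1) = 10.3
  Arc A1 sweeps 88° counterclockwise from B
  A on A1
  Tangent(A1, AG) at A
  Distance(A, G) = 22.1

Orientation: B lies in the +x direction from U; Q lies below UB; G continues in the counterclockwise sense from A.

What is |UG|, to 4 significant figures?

45.51

U is at the origin; U and B share the same y with |UB| = 43.4 and B on the +x side, so B = (43.40, 0.000). Tangency of A1 to UB means the radius QB is perpendicular to UB, so Q = B + (0, -10.3) = (43.40, -10.30). On A1, B sits at bearing 90° from Q; an 88° counterclockwise sweep puts A at bearing 178°, so A = Q + 10.3·(cos 178°, sin 178°) = (33.11, -9.941). A1 meets AG tangentially, so QA is at right angles to AG, so AG runs along (−sin 178°, cos 178°); with |AG| = 22.1, G = (32.33, -32.03). Then |UG| = |G − U| = 45.51.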